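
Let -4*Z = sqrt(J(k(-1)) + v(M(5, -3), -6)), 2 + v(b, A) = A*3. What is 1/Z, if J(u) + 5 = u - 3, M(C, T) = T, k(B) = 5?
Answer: 4*I*sqrt(23)/23 ≈ 0.83406*I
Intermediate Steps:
v(b, A) = -2 + 3*A (v(b, A) = -2 + A*3 = -2 + 3*A)
J(u) = -8 + u (J(u) = -5 + (u - 3) = -5 + (-3 + u) = -8 + u)
Z = -I*sqrt(23)/4 (Z = -sqrt((-8 + 5) + (-2 + 3*(-6)))/4 = -sqrt(-3 + (-2 - 18))/4 = -sqrt(-3 - 20)/4 = -I*sqrt(23)/4 ≈ -1.199*I)
1/Z = 1/(-I*sqrt(23)/4) = 4*I*sqrt(23)/23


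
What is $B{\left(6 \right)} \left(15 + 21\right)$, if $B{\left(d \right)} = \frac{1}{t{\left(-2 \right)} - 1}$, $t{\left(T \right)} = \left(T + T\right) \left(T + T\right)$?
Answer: $\frac{12}{5} \approx 2.4$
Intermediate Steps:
$t{\left(T \right)} = 4 T^{2}$ ($t{\left(T \right)} = 2 T 2 T = 4 T^{2}$)
$B{\left(d \right)} = \frac{1}{15}$ ($B{\left(d \right)} = \frac{1}{4 \left(-2\right)^{2} - 1} = \frac{1}{4 \cdot 4 - 1} = \frac{1}{16 - 1} = \frac{1}{15}$)
$B{\left(6 \right)} \left(15 + 21\right) = \frac{15 + 21}{15} = \frac{1}{15} \cdot 36 = \frac{12}{5}$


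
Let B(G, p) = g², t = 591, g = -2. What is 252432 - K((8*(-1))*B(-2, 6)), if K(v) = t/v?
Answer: 8078415/32 ≈ 2.5245e+5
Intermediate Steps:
B(G, p) = 4 (B(G, p) = (-2)² = 4)
K(v) = 591/v
252432 - K((8*(-1))*B(-2, 6)) = 252432 - 591/((8*(-1))*4) = 252432 - 591/((-8*4)) = 252432 - 591/(-32) = 252432 - 591*(-1)/32 = 252432 - 1*(-591/32) = 252432 + 591/32 = 8078415/32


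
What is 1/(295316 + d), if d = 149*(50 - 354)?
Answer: 1/250020 ≈ 3.9997e-6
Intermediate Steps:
d = -45296 (d = 149*(-304) = -45296)
1/(295316 + d) = 1/(295316 - 45296) = 1/250020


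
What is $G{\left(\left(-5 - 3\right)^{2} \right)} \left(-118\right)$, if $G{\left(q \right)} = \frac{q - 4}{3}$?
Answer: $-2360$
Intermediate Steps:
$G{\left(q \right)} = - \frac{4}{3} + \frac{q}{3}$ ($G{\left(q \right)} = \left(-4 + q\right) \frac{1}{3} = - \frac{4}{3} + \frac{q}{3}$)
$G{\left(\left(-5 - 3\right)^{2} \right)} \left(-118\right) = \left(- \frac{4}{3} + \frac{\left(-5 - 3\right)^{2}}{3}\right) \left(-118\right) = \left(- \frac{4}{3} + \frac{\left(-8\right)^{2}}{3}\right) \left(-118\right) = \left(- \frac{4}{3} + \frac{1}{3} \cdot 64\right) \left(-118\right) = \left(- \frac{4}{3} + \frac{64}{3}\right) \left(-118\right) = 20 \left(-118\right) = -2360$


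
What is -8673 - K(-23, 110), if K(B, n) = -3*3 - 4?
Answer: -8660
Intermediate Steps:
K(B, n) = -13 (K(B, n) = -9 - 4 = -13)
-8673 - K(-23, 110) = -8673 - 1*(-13) = -8673 + 13 = -8660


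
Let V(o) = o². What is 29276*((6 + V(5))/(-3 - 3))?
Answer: -453778/3 ≈ -1.5126e+5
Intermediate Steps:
29276*((6 + V(5))/(-3 - 3)) = 29276*((6 + 5²)/(-3 - 3)) = 29276*((6 + 25)/(-6)) = 29276*(31*(-⅙)) = 29276*(-31/6) = -453778/3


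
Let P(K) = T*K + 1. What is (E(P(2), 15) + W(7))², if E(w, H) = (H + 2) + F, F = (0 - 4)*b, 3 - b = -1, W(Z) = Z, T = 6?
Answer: 64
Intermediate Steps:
b = 4 (b = 3 - 1*(-1) = 3 + 1 = 4)
F = -16 (F = (0 - 4)*4 = -4*4 = -16)
P(K) = 1 + 6*K (P(K) = 6*K + 1 = 1 + 6*K)
E(w, H) = -14 + H (E(w, H) = (H + 2) - 16 = (2 + H) - 16 = -14 + H)
(E(P(2), 15) + W(7))² = ((-14 + 15) + 7)² = (1 + 7)² = 8² = 64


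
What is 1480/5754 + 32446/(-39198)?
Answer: -3574479/6265147 ≈ -0.57053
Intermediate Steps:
1480/5754 + 32446/(-39198) = 1480*(1/5754) + 32446*(-1/39198) = 740/2877 - 16223/19599 = -3574479/6265147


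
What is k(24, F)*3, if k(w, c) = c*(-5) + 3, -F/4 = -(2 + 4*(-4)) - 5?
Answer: 549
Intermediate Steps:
F = -36 (F = -4*(-(2 + 4*(-4)) - 5) = -4*(-(2 - 16) - 5) = -4*(-1*(-14) - 5) = -4*(14 - 5) = -4*9 = -36)
k(w, c) = 3 - 5*c (k(w, c) = -5*c + 3 = 3 - 5*c)
k(24, F)*3 = (3 - 5*(-36))*3 = (3 + 180)*3 = 183*3 = 549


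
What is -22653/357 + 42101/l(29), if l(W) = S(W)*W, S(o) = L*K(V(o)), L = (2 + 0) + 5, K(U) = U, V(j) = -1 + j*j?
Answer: -183226643/2898840 ≈ -63.207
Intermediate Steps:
V(j) = -1 + j**2
L = 7 (L = 2 + 5 = 7)
S(o) = -7 + 7*o**2 (S(o) = 7*(-1 + o**2) = -7 + 7*o**2)
l(W) = W*(-7 + 7*W**2) (l(W) = (-7 + 7*W**2)*W = W*(-7 + 7*W**2))
-22653/357 + 42101/l(29) = -22653/357 + 42101/((7*29*(-1 + 29**2))) = -22653*1/357 + 42101/((7*29*(-1 + 841))) = -7551/119 + 42101/((7*29*840)) = -7551/119 + 42101/170520 = -183226643/2898840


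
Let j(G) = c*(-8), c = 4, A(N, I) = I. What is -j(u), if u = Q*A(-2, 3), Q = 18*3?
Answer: 32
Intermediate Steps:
Q = 54
u = 162 (u = 54*3 = 162)
j(G) = -32 (j(G) = 4*(-8) = -32)
-j(u) = -1*(-32) = 32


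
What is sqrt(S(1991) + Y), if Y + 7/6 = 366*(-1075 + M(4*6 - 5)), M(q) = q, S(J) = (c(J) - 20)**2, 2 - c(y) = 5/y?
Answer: I*sqrt(55109568754374)/11946 ≈ 621.43*I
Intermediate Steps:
c(y) = 2 - 5/y
S(J) = (-18 - 5/J)**2 (S(J) = ((2 - 5/J) - 20)**2 = (-18 - 5/J)**2)
Y = -2318983/6 (Y = -7/6 + 366*(-1075 + (4*6 - 5)) = -7/6 + 366*(-1075 + (24 - 5)) = -7/6 + 366*(-1075 + 19) = -7/6 + 366*(-1056) = -7/6 - 386496 = -2318983/6 ≈ -3.8650e+5)
sqrt(S(1991) + Y) = sqrt((5 + 18*1991)**2/1991**2 - 2318983/6) = sqrt((5 + 35838)**2/3964081 - 2318983/6) = sqrt((1/3964081)*35843**2 - 2318983/6) = sqrt((1/3964081)*1284720649 - 2318983/6) = sqrt(1284720649/3964081 - 2318983/6) = sqrt(-9184928125729/23784486) = I*sqrt(55109568754374)/11946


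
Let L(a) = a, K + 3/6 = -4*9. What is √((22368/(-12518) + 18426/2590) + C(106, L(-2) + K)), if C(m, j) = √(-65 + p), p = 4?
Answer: √(255660027315 + 47989474225*I*√61)/219065 ≈ 2.7186 + 1.4364*I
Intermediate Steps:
K = -73/2 (K = -½ - 4*9 = -½ - 36 = -73/2 ≈ -36.500)
C(m, j) = I*√61 (C(m, j) = √(-65 + 4) = √(-61) = I*√61)
√((22368/(-12518) + 18426/2590) + C(106, L(-2) + K)) = √((22368/(-12518) + 18426/2590) + I*√61) = √((22368*(-1/12518) + 18426*(1/2590)) + I*√61) = √((-11184/6259 + 249/35) + I*√61) = √(1167051/219065 + I*√61)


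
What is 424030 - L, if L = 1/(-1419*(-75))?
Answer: 45127392749/106425 ≈ 4.2403e+5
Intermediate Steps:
L = 1/106425 ≈ 9.3963e-6
424030 - L = 424030 - 1*1/106425 = 424030 - 1/106425 = 45127392749/106425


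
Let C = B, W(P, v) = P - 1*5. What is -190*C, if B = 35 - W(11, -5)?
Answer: -5510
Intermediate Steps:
W(P, v) = -5 + P (W(P, v) = P - 5 = -5 + P)
B = 29 (B = 35 - (-5 + 11) = 35 - 1*6 = 35 - 6 = 29)
C = 29
-190*C = -190*29 = -5510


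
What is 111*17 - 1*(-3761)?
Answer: 5648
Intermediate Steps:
111*17 - 1*(-3761) = 1887 + 3761 = 5648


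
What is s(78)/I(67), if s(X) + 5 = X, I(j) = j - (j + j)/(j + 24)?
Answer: 6643/5963 ≈ 1.1140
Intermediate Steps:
I(j) = j - 2*j/(24 + j)
s(X) = -5 + X
s(78)/I(67) = (-5 + 78)/((67*(22 + 67)/(24 + 67))) = 73/((67*89/91)) = 73/((67*(1/91)*89)) = 73/(5963/91) = 73*(91/5963) = 6643/5963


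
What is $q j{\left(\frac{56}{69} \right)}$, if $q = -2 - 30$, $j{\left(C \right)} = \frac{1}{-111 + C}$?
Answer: $\frac{2208}{7603} \approx 0.29041$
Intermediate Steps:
$q = -32$ ($q = -2 - 30 = -32$)
$q j{\left(\frac{56}{69} \right)} = - \frac{32}{-111 + \frac{56}{69}} = - \frac{32}{- \frac{7603}{69}} = \left(-32\right) \left(- \frac{69}{7603}\right) = \frac{2208}{7603}$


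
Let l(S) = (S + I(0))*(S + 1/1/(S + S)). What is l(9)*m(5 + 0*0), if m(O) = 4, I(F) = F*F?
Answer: 972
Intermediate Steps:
I(F) = F²
l(S) = 3*S² (l(S) = (S + 0²)*(S + 1/1/(S + S)) = (S + 0)*(S + 1/1/(2*S)) = S*(S + 1/(1/(2*S))) = S*(S + 1*(2*S)) = S*(S + 2*S) = S*(3*S) = 3*S²)
l(9)*m(5 + 0*0) = (3*9²)*4 = (3*81)*4 = 243*4 = 972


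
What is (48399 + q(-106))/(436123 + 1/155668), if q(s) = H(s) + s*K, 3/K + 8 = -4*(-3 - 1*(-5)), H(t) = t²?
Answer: 18572710163/135780790330 ≈ 0.13678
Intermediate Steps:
K = -3/16 (K = 3/(-8 - 4*(-3 - 1*(-5))) = 3/(-8 - 4*(-3 + 5)) = 3/(-8 - 4*2) = 3/(-8 - 8) = 3/(-16) = 3*(-1/16) = -3/16 ≈ -0.18750)
q(s) = s² - 3*s/16 (q(s) = s² + s*(-3/16) = s² - 3*s/16)
(48399 + q(-106))/(436123 + 1/155668) = (48399 + (1/16)*(-106)*(-3 + 16*(-106)))/(436123 + 1/155668) = (48399 + (1/16)*(-106)*(-3 - 1696))/(436123 + 1/155668) = (48399 + (1/16)*(-106)*(-1699))/(67890395165/155668) = (48399 + 90047/8)*(155668/67890395165) = (477239/8)*(155668/67890395165) = 18572710163/135780790330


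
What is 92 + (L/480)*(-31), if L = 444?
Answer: 2533/40 ≈ 63.325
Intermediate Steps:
92 + (L/480)*(-31) = 92 + (444/480)*(-31) = 92 + (444*(1/480))*(-31) = 92 + (37/40)*(-31) = 92 - 1147/40 = 2533/40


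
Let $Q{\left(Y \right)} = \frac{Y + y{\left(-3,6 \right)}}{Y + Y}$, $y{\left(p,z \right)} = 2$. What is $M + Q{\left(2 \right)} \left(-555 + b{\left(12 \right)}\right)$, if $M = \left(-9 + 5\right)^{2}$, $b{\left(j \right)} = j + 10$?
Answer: $-517$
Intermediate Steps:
$b{\left(j \right)} = 10 + j$
$M = 16$ ($M = \left(-4\right)^{2} = 16$)
$Q{\left(Y \right)} = \frac{2 + Y}{2 Y}$ ($Q{\left(Y \right)} = \frac{Y + 2}{Y + Y} = \frac{2 + Y}{2 Y}$)
$M + Q{\left(2 \right)} \left(-555 + b{\left(12 \right)}\right) = 16 + \frac{2 + 2}{2 \cdot 2} \left(-555 + \left(10 + 12\right)\right) = 16 + \frac{1}{2} \cdot \frac{1}{2} \cdot 4 \left(-555 + 22\right) = 16 + 1 \left(-533\right) = 16 - 533 = -517$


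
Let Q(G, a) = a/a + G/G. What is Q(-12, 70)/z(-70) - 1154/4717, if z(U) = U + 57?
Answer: -24436/61321 ≈ -0.39849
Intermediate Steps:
z(U) = 57 + U
Q(G, a) = 2 (Q(G, a) = 1 + 1 = 2)
Q(-12, 70)/z(-70) - 1154/4717 = 2/(57 - 70) - 1154/4717 = 2/(-13) - 1154*1/4717 = 2*(-1/13) - 1154/4717 = -2/13 - 1154/4717 = -24436/61321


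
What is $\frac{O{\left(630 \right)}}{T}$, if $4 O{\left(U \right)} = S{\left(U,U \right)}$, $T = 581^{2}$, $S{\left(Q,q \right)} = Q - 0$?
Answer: $\frac{45}{96446} \approx 0.00046658$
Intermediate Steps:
$S{\left(Q,q \right)} = Q$ ($S{\left(Q,q \right)} = Q + 0 = Q$)
$T = 337561$
$O{\left(U \right)} = \frac{U}{4}$
$\frac{O{\left(630 \right)}}{T} = \frac{\frac{1}{4} \cdot 630}{337561} = \frac{315}{2} \cdot \frac{1}{337561} = \frac{45}{96446}$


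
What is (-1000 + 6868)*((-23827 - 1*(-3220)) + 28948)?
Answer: 48944988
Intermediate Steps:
(-1000 + 6868)*((-23827 - 1*(-3220)) + 28948) = 5868*((-23827 + 3220) + 28948) = 5868*(-20607 + 28948) = 5868*8341 = 48944988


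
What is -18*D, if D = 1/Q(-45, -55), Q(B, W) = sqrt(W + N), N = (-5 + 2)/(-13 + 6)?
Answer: 9*I*sqrt(2674)/191 ≈ 2.4366*I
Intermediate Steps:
N = 3/7 (N = -3/(-7) = -3*(-1/7) = 3/7 ≈ 0.42857)
Q(B, W) = sqrt(3/7 + W) (Q(B, W) = sqrt(W + 3/7) = sqrt(3/7 + W))
D = -I*sqrt(2674)/382 (D = 1/(sqrt(21 + 49*(-55))/7) = 1/(sqrt(21 - 2695)/7) = 1/(sqrt(-2674)/7) = 1/((I*sqrt(2674))/7) = 1/(I*sqrt(2674)/7) = -I*sqrt(2674)/382 ≈ -0.13537*I)
-18*D = -(-9)*I*sqrt(2674)/191 = 9*I*sqrt(2674)/191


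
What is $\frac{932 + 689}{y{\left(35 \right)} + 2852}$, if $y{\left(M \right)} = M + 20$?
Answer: $\frac{1621}{2907} \approx 0.55762$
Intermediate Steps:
$y{\left(M \right)} = 20 + M$
$\frac{932 + 689}{y{\left(35 \right)} + 2852} = \frac{932 + 689}{\left(20 + 35\right) + 2852} = \frac{1621}{55 + 2852} = \frac{1621}{2907}$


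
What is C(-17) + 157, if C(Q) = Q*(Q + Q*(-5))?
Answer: -999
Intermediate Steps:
C(Q) = -4*Q² (C(Q) = Q*(Q - 5*Q) = Q*(-4*Q) = -4*Q²)
C(-17) + 157 = -4*(-17)² + 157 = -4*289 + 157 = -1156 + 157 = -999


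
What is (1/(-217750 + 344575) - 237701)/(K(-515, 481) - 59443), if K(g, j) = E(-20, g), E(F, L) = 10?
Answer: 2740584484/685235475 ≈ 3.9995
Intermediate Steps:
K(g, j) = 10
(1/(-217750 + 344575) - 237701)/(K(-515, 481) - 59443) = (1/(-217750 + 344575) - 237701)/(10 - 59443) = (1/126825 - 237701)/(-59433) = (1/126825 - 237701)*(-1/59433) = -30146429324/126825*(-1/59433) = 2740584484/685235475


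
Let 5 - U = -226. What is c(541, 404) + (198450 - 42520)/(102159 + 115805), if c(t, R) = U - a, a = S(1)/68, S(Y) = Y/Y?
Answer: 858540947/3705388 ≈ 231.70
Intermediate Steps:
U = 231 (U = 5 - 1*(-226) = 5 + 226 = 231)
S(Y) = 1
a = 1/68 ≈ 0.014706
c(t, R) = 15707/68 (c(t, R) = 231 - 1*1/68 = 231 - 1/68 = 15707/68)
c(541, 404) + (198450 - 42520)/(102159 + 115805) = 15707/68 + (198450 - 42520)/(102159 + 115805) = 15707/68 + 155930/217964 = 15707/68 + 155930*(1/217964) = 15707/68 + 77965/108982 = 858540947/3705388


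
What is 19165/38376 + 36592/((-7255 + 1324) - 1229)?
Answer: -158379149/34346520 ≈ -4.6112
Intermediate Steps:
19165/38376 + 36592/((-7255 + 1324) - 1229) = 19165*(1/38376) + 36592/(-5931 - 1229) = 19165/38376 + 36592/(-7160) = 19165/38376 + 36592*(-1/7160) = 19165/38376 - 4574/895 = -158379149/34346520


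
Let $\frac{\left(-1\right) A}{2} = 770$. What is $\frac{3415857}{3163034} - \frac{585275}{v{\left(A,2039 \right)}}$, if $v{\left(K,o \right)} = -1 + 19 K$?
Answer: $\frac{1951196116027}{92553537874} \approx 21.082$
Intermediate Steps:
$A = -1540$ ($A = \left(-2\right) 770 = -1540$)
$\frac{3415857}{3163034} - \frac{585275}{v{\left(A,2039 \right)}} = \frac{3415857}{3163034} - \frac{585275}{-1 + 19 \left(-1540\right)} = 3415857 \cdot \frac{1}{3163034} - \frac{585275}{-1 - 29260} = \frac{3415857}{3163034} - \frac{585275}{-29261} = \frac{3415857}{3163034} - - \frac{585275}{29261} = \frac{3415857}{3163034} + \frac{585275}{29261} = \frac{1951196116027}{92553537874}$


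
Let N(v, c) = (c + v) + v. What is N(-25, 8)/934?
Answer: -21/467 ≈ -0.044968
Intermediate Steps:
N(v, c) = c + 2*v
N(-25, 8)/934 = (8 + 2*(-25))/934 = (8 - 50)*(1/934) = -42*1/934 = -21/467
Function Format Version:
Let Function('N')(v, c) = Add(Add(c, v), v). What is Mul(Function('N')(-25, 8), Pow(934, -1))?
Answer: Rational(-21, 467) ≈ -0.044968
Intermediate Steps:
Function('N')(v, c) = Add(c, Mul(2, v))
Mul(Function('N')(-25, 8), Pow(934, -1)) = Mul(Add(8, Mul(2, -25)), Pow(934, -1)) = Mul(Add(8, -50), Rational(1, 934)) = Mul(-42, Rational(1, 934)) = Rational(-21, 467)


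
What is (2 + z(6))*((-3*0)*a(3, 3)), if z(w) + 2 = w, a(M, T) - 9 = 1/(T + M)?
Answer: 0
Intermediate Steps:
a(M, T) = 9 + 1/(M + T) (a(M, T) = 9 + 1/(T + M) = 9 + 1/(M + T))
z(w) = -2 + w
(2 + z(6))*((-3*0)*a(3, 3)) = (2 + (-2 + 6))*((-3*0)*((1 + 9*3 + 9*3)/(3 + 3))) = (2 + 4)*(0*((1 + 27 + 27)/6)) = 6*(0*((⅙)*55)) = 6*(0*(55/6)) = 6*0 = 0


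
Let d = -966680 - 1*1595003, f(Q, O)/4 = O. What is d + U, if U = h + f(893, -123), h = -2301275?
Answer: -4863450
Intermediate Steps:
f(Q, O) = 4*O
d = -2561683 (d = -966680 - 1595003 = -2561683)
U = -2301767 (U = -2301275 + 4*(-123) = -2301275 - 492 = -2301767)
d + U = -2561683 - 2301767 = -4863450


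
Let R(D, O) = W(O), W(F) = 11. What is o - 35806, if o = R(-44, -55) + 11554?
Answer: -24241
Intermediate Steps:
R(D, O) = 11
o = 11565 (o = 11 + 11554 = 11565)
o - 35806 = 11565 - 35806 = -24241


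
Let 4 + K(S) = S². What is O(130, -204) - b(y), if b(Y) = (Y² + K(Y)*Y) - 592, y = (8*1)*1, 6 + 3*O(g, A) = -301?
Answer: -163/3 ≈ -54.333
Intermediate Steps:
O(g, A) = -307/3 (O(g, A) = -2 + (⅓)*(-301) = -2 - 301/3 = -307/3)
K(S) = -4 + S²
y = 8 (y = 8*1 = 8)
b(Y) = -592 + Y² + Y*(-4 + Y²) (b(Y) = (Y² + (-4 + Y²)*Y) - 592 = (Y² + Y*(-4 + Y²)) - 592 = -592 + Y² + Y*(-4 + Y²))
O(130, -204) - b(y) = -307/3 - (-592 + 8² + 8*(-4 + 8²)) = -307/3 - (-592 + 64 + 8*(-4 + 64)) = -307/3 - (-592 + 64 + 8*60) = -307/3 - (-592 + 64 + 480) = -307/3 - 1*(-48) = -307/3 + 48 = -163/3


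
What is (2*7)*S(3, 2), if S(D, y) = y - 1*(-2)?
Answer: 56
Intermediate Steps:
S(D, y) = 2 + y (S(D, y) = y + 2 = 2 + y)
(2*7)*S(3, 2) = (2*7)*(2 + 2) = 14*4 = 56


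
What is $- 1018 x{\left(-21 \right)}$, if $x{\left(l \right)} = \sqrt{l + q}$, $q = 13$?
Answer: $- 2036 i \sqrt{2} \approx - 2879.3 i$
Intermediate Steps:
$x{\left(l \right)} = \sqrt{13 + l}$ ($x{\left(l \right)} = \sqrt{l + 13} = \sqrt{13 + l}$)
$- 1018 x{\left(-21 \right)} = - 1018 \sqrt{13 - 21} = - 1018 \sqrt{-8} = - 1018 \cdot 2 i \sqrt{2} = - 2036 i \sqrt{2}$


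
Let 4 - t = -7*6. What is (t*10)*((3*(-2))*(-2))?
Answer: 5520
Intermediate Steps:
t = 46 (t = 4 - (-7)*6 = 4 - 1*(-42) = 4 + 42 = 46)
(t*10)*((3*(-2))*(-2)) = (46*10)*((3*(-2))*(-2)) = 460*(-6*(-2)) = 460*12 = 5520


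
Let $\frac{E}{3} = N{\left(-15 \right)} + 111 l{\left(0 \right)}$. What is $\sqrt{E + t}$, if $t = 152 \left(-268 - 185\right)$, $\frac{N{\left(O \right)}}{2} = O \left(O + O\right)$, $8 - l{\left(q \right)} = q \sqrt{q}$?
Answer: $2 i \sqrt{15873} \approx 251.98 i$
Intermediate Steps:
$l{\left(q \right)} = 8 - q^{\frac{3}{2}}$ ($l{\left(q \right)} = 8 - q \sqrt{q} = 8 - q^{\frac{3}{2}}$)
$N{\left(O \right)} = 4 O^{2}$ ($N{\left(O \right)} = 2 O \left(O + O\right) = 2 O 2 O = 2 \cdot 2 O^{2} = 4 O^{2}$)
$E = 5364$ ($E = 3 \left(4 \left(-15\right)^{2} + 111 \left(8 - 0^{\frac{3}{2}}\right)\right) = 3 \left(4 \cdot 225 + 111 \left(8 - 0\right)\right) = 3 \left(900 + 111 \left(8 + 0\right)\right) = 3 \left(900 + 111 \cdot 8\right) = 3 \left(900 + 888\right) = 3 \cdot 1788 = 5364$)
$t = -68856$ ($t = 152 \left(-453\right) = -68856$)
$\sqrt{E + t} = \sqrt{5364 - 68856} = \sqrt{-63492} = 2 i \sqrt{15873}$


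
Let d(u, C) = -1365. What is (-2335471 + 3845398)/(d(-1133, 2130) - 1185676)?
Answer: -1509927/1187041 ≈ -1.2720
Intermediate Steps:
(-2335471 + 3845398)/(d(-1133, 2130) - 1185676) = (-2335471 + 3845398)/(-1365 - 1185676) = 1509927/(-1187041) = 1509927*(-1/1187041) = -1509927/1187041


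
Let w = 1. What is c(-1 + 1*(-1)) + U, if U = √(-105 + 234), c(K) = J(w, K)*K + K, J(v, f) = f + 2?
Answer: -2 + √129 ≈ 9.3578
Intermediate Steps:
J(v, f) = 2 + f
c(K) = K + K*(2 + K) (c(K) = (2 + K)*K + K = K*(2 + K) + K = K + K*(2 + K))
U = √129 ≈ 11.358
c(-1 + 1*(-1)) + U = (-1 + 1*(-1))*(3 + (-1 + 1*(-1))) + √129 = (-1 - 1)*(3 + (-1 - 1)) + √129 = -2*(3 - 2) + √129 = -2*1 + √129 = -2 + √129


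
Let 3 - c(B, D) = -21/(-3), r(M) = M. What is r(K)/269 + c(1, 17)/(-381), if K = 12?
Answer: 5648/102489 ≈ 0.055108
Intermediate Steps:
c(B, D) = -4 (c(B, D) = 3 - (-21)/(-3) = 3 - (-21)*(-1)/3 = 3 - 1*7 = 3 - 7 = -4)
r(K)/269 + c(1, 17)/(-381) = 12/269 - 4/(-381) = 12*(1/269) - 4*(-1/381) = 12/269 + 4/381 = 5648/102489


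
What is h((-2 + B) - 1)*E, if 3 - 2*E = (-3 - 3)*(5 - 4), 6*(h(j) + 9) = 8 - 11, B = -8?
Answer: -171/4 ≈ -42.750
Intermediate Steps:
h(j) = -19/2 (h(j) = -9 + (8 - 11)/6 = -9 + (1/6)*(-3) = -9 - 1/2 = -19/2)
E = 9/2 (E = 3/2 - (-3 - 3)*(5 - 4)/2 = 3/2 - (-3) = 3/2 - 1/2*(-6) = 3/2 + 3 = 9/2 ≈ 4.5000)
h((-2 + B) - 1)*E = -19/2*9/2 = -171/4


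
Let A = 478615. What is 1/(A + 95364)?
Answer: 1/573979 ≈ 1.7422e-6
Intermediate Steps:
1/(A + 95364) = 1/(478615 + 95364) = 1/573979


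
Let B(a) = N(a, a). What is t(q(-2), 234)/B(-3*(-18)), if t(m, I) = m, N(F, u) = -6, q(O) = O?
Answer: ⅓ ≈ 0.33333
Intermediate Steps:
B(a) = -6
t(q(-2), 234)/B(-3*(-18)) = -2/(-6) = -2*(-⅙) = ⅓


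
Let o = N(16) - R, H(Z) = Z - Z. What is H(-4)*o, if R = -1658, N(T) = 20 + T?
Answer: 0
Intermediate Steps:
H(Z) = 0
o = 1694 (o = (20 + 16) - 1*(-1658) = 36 + 1658 = 1694)
H(-4)*o = 0*1694 = 0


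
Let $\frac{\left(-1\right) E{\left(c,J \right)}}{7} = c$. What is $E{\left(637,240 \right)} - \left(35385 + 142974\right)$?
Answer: $-182818$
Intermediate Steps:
$E{\left(c,J \right)} = - 7 c$
$E{\left(637,240 \right)} - \left(35385 + 142974\right) = \left(-7\right) 637 - \left(35385 + 142974\right) = -4459 - 178359 = -182818$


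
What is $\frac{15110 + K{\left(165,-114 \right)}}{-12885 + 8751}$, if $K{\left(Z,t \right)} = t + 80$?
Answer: $- \frac{7538}{2067} \approx -3.6468$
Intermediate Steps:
$K{\left(Z,t \right)} = 80 + t$
$\frac{15110 + K{\left(165,-114 \right)}}{-12885 + 8751} = \frac{15110 + \left(80 - 114\right)}{-12885 + 8751} = \frac{15110 - 34}{-4134} = 15076 \left(- \frac{1}{4134}\right) = - \frac{7538}{2067}$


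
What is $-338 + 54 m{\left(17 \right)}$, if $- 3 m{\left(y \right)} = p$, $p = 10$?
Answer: $-518$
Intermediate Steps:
$m{\left(y \right)} = - \frac{10}{3}$ ($m{\left(y \right)} = \left(- \frac{1}{3}\right) 10 = - \frac{10}{3}$)
$-338 + 54 m{\left(17 \right)} = -338 + 54 \left(- \frac{10}{3}\right) = -338 - 180 = -518$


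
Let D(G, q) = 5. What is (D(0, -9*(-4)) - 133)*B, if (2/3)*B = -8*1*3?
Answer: 4608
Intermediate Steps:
B = -36 (B = 3*(-8*1*3)/2 = 3*(-8*3)/2 = (3/2)*(-24) = -36)
(D(0, -9*(-4)) - 133)*B = (5 - 133)*(-36) = -128*(-36) = 4608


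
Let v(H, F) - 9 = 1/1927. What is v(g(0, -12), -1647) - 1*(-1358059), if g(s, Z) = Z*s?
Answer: 2616997037/1927 ≈ 1.3581e+6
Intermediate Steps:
v(H, F) = 17344/1927 (v(H, F) = 9 + 1/1927 = 17344/1927)
v(g(0, -12), -1647) - 1*(-1358059) = 17344/1927 - 1*(-1358059) = 17344/1927 + 1358059 = 2616997037/1927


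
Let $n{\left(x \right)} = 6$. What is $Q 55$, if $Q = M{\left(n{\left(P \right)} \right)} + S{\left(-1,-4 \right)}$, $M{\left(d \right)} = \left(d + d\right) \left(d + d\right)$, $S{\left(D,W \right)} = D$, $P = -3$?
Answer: $7865$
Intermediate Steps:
$M{\left(d \right)} = 4 d^{2}$ ($M{\left(d \right)} = 2 d 2 d = 4 d^{2}$)
$Q = 143$ ($Q = 4 \cdot 6^{2} - 1 = 4 \cdot 36 - 1 = 144 - 1 = 143$)
$Q 55 = 143 \cdot 55 = 7865$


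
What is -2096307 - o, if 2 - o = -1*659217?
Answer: -2755526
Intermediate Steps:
o = 659219 (o = 2 - (-1)*659217 = 2 - 1*(-659217) = 2 + 659217 = 659219)
-2096307 - o = -2096307 - 1*659219 = -2096307 - 659219 = -2755526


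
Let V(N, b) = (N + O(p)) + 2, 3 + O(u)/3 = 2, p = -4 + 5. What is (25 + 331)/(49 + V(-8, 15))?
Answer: 89/10 ≈ 8.9000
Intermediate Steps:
p = 1
O(u) = -3 (O(u) = -9 + 3*2 = -9 + 6 = -3)
V(N, b) = -1 + N (V(N, b) = (N - 3) + 2 = (-3 + N) + 2 = -1 + N)
(25 + 331)/(49 + V(-8, 15)) = (25 + 331)/(49 + (-1 - 8)) = 356/(49 - 9) = 356/40 = 356*(1/40) = 89/10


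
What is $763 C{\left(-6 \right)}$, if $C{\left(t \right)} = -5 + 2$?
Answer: $-2289$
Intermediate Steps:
$C{\left(t \right)} = -3$
$763 C{\left(-6 \right)} = 763 \left(-3\right) = -2289$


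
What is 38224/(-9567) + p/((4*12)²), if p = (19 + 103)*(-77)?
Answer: -9885583/1224576 ≈ -8.0727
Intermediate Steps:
p = -9394 (p = 122*(-77) = -9394)
38224/(-9567) + p/((4*12)²) = 38224/(-9567) - 9394/((4*12)²) = 38224*(-1/9567) - 9394/(48²) = -38224/9567 - 9394/2304 = -38224/9567 - 9394*1/2304 = -38224/9567 - 4697/1152 = -9885583/1224576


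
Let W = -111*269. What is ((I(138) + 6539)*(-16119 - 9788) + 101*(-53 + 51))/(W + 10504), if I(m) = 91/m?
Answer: 23380395887/2670990 ≈ 8753.5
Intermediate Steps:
W = -29859
((I(138) + 6539)*(-16119 - 9788) + 101*(-53 + 51))/(W + 10504) = ((91/138 + 6539)*(-16119 - 9788) + 101*(-53 + 51))/(-29859 + 10504) = ((91*(1/138) + 6539)*(-25907) + 101*(-2))/(-19355) = ((91/138 + 6539)*(-25907) - 202)*(-1/19355) = ((902473/138)*(-25907) - 202)*(-1/19355) = (-23380368011/138 - 202)*(-1/19355) = -23380395887/138*(-1/19355) = 23380395887/2670990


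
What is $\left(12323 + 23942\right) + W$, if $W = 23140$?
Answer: $59405$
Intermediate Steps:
$\left(12323 + 23942\right) + W = \left(12323 + 23942\right) + 23140 = 36265 + 23140 = 59405$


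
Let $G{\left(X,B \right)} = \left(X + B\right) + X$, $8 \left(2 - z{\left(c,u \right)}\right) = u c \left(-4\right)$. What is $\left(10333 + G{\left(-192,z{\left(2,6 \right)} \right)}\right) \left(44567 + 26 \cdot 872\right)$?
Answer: $669498723$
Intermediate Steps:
$z{\left(c,u \right)} = 2 + \frac{c u}{2}$ ($z{\left(c,u \right)} = 2 - \frac{u c \left(-4\right)}{8} = 2 - \frac{c u \left(-4\right)}{8} = 2 - \frac{\left(-4\right) c u}{8} = 2 + \frac{c u}{2}$)
$G{\left(X,B \right)} = B + 2 X$ ($G{\left(X,B \right)} = \left(B + X\right) + X = B + 2 X$)
$\left(10333 + G{\left(-192,z{\left(2,6 \right)} \right)}\right) \left(44567 + 26 \cdot 872\right) = \left(10333 + \left(\left(2 + \frac{1}{2} \cdot 2 \cdot 6\right) + 2 \left(-192\right)\right)\right) \left(44567 + 26 \cdot 872\right) = \left(10333 + \left(\left(2 + 6\right) - 384\right)\right) \left(44567 + 22672\right) = \left(10333 + \left(8 - 384\right)\right) 67239 = \left(10333 - 376\right) 67239 = 9957 \cdot 67239 = 669498723$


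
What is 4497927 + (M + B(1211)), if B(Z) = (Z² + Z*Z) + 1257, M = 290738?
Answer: 7722964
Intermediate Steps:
B(Z) = 1257 + 2*Z² (B(Z) = (Z² + Z²) + 1257 = 2*Z² + 1257 = 1257 + 2*Z²)
4497927 + (M + B(1211)) = 4497927 + (290738 + (1257 + 2*1211²)) = 4497927 + (290738 + (1257 + 2*1466521)) = 4497927 + (290738 + (1257 + 2933042)) = 4497927 + (290738 + 2934299) = 4497927 + 3225037 = 7722964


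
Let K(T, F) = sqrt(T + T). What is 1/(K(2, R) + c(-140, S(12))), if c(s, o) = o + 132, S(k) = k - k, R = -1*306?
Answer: 1/134 ≈ 0.0074627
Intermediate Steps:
R = -306
S(k) = 0
c(s, o) = 132 + o
K(T, F) = sqrt(2)*sqrt(T) (K(T, F) = sqrt(2*T) = sqrt(2)*sqrt(T))
1/(K(2, R) + c(-140, S(12))) = 1/(sqrt(2)*sqrt(2) + (132 + 0)) = 1/(2 + 132) = 1/134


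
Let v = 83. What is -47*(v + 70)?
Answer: -7191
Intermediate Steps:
-47*(v + 70) = -47*(83 + 70) = -47*153 = -7191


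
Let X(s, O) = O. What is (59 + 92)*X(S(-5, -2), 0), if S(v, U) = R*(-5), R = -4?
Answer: 0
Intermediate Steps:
S(v, U) = 20 (S(v, U) = -4*(-5) = 20)
(59 + 92)*X(S(-5, -2), 0) = (59 + 92)*0 = 151*0 = 0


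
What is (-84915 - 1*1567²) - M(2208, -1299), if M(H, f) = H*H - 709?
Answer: -7414959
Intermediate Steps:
M(H, f) = -709 + H² (M(H, f) = H² - 709 = -709 + H²)
(-84915 - 1*1567²) - M(2208, -1299) = (-84915 - 1*1567²) - (-709 + 2208²) = (-84915 - 1*2455489) - (-709 + 4875264) = (-84915 - 2455489) - 1*4874555 = -2540404 - 4874555 = -7414959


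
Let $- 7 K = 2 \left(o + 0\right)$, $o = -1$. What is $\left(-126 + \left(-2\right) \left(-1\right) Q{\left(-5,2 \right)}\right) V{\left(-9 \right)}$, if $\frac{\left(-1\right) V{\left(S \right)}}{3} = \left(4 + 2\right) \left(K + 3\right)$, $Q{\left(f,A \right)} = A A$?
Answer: $\frac{48852}{7} \approx 6978.9$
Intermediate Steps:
$Q{\left(f,A \right)} = A^{2}$
$K = \frac{2}{7}$ ($K = - \frac{2 \left(-1 + 0\right)}{7} = - \frac{2 \left(-1\right)}{7} = \left(- \frac{1}{7}\right) \left(-2\right) = \frac{2}{7} \approx 0.28571$)
$V{\left(S \right)} = - \frac{414}{7}$ ($V{\left(S \right)} = - 3 \left(4 + 2\right) \left(\frac{2}{7} + 3\right) = - 3 \cdot 6 \cdot \frac{23}{7} = \left(-3\right) \frac{138}{7} = - \frac{414}{7}$)
$\left(-126 + \left(-2\right) \left(-1\right) Q{\left(-5,2 \right)}\right) V{\left(-9 \right)} = \left(-126 + \left(-2\right) \left(-1\right) 2^{2}\right) \left(- \frac{414}{7}\right) = \left(-126 + 2 \cdot 4\right) \left(- \frac{414}{7}\right) = \left(-126 + 8\right) \left(- \frac{414}{7}\right) = \left(-118\right) \left(- \frac{414}{7}\right) = \frac{48852}{7}$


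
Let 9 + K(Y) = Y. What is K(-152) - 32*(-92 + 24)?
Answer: 2015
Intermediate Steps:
K(Y) = -9 + Y
K(-152) - 32*(-92 + 24) = (-9 - 152) - 32*(-92 + 24) = -161 - 32*(-68) = -161 + 2176 = 2015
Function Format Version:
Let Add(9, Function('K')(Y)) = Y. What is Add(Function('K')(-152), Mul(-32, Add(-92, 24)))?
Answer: 2015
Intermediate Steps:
Function('K')(Y) = Add(-9, Y)
Add(Function('K')(-152), Mul(-32, Add(-92, 24))) = Add(Add(-9, -152), Mul(-32, Add(-92, 24))) = Add(-161, Mul(-32, -68)) = Add(-161, 2176) = 2015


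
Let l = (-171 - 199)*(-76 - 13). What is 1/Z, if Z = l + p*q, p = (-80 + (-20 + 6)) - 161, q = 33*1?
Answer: 1/24515 ≈ 4.0791e-5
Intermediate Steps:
q = 33
l = 32930 (l = -370*(-89) = 32930)
p = -255 (p = (-80 - 14) - 161 = -94 - 161 = -255)
Z = 24515 (Z = 32930 - 255*33 = 32930 - 8415 = 24515)
1/Z = 1/24515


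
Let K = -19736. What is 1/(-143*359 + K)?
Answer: -1/71073 ≈ -1.4070e-5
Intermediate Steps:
1/(-143*359 + K) = 1/(-143*359 - 19736) = 1/(-51337 - 19736) = 1/(-71073) = -1/71073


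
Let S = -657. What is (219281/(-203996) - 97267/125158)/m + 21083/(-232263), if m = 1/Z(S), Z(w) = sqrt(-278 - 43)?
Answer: -21083/232263 - 23643425165*I*sqrt(321)/12765865684 ≈ -0.090772 - 33.183*I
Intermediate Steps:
Z(w) = I*sqrt(321) (Z(w) = sqrt(-321) = I*sqrt(321))
m = -I*sqrt(321)/321 (m = 1/(I*sqrt(321)) = -I*sqrt(321)/321 ≈ -0.055815*I)
(219281/(-203996) - 97267/125158)/m + 21083/(-232263) = (219281/(-203996) - 97267/125158)/((-I*sqrt(321)/321)) + 21083/(-232263) = (219281*(-1/203996) - 97267*1/125158)*(I*sqrt(321)) + 21083*(-1/232263) = (-219281/203996 - 97267/125158)*(I*sqrt(321)) - 21083/232263 = -23643425165*I*sqrt(321)/12765865684 - 21083/232263 = -21083/232263 - 23643425165*I*sqrt(321)/12765865684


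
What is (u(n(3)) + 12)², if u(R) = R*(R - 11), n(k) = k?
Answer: 144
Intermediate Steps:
u(R) = R*(-11 + R)
(u(n(3)) + 12)² = (3*(-11 + 3) + 12)² = (3*(-8) + 12)² = (-24 + 12)² = (-12)² = 144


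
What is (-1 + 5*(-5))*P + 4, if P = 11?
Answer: -282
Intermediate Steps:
(-1 + 5*(-5))*P + 4 = (-1 + 5*(-5))*11 + 4 = (-1 - 25)*11 + 4 = -26*11 + 4 = -286 + 4 = -282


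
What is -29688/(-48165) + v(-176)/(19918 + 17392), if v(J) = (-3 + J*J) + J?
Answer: 13287163/9215570 ≈ 1.4418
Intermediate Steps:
v(J) = -3 + J + J² (v(J) = (-3 + J²) + J = -3 + J + J²)
-29688/(-48165) + v(-176)/(19918 + 17392) = -29688/(-48165) + (-3 - 176 + (-176)²)/(19918 + 17392) = -29688*(-1/48165) + (-3 - 176 + 30976)/37310 = 9896/16055 + 30797*(1/37310) = 9896/16055 + 2369/2870 = 13287163/9215570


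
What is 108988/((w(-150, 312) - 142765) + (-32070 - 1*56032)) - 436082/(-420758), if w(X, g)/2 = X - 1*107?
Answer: 27521758169/48677703399 ≈ 0.56539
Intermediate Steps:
w(X, g) = -214 + 2*X (w(X, g) = 2*(X - 1*107) = 2*(X - 107) = 2*(-107 + X) = -214 + 2*X)
108988/((w(-150, 312) - 142765) + (-32070 - 1*56032)) - 436082/(-420758) = 108988/(((-214 + 2*(-150)) - 142765) + (-32070 - 1*56032)) - 436082/(-420758) = 108988/(((-214 - 300) - 142765) + (-32070 - 56032)) - 436082*(-1/420758) = 108988/((-514 - 142765) - 88102) + 218041/210379 = 108988/(-143279 - 88102) + 218041/210379 = 108988/(-231381) + 218041/210379 = 108988*(-1/231381) + 218041/210379 = -108988/231381 + 218041/210379 = 27521758169/48677703399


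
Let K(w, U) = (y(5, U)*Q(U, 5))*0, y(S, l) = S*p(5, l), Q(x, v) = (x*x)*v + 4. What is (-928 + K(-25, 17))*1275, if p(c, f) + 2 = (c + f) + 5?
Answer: -1183200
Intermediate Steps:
p(c, f) = 3 + c + f (p(c, f) = -2 + ((c + f) + 5) = -2 + (5 + c + f) = 3 + c + f)
Q(x, v) = 4 + v*x**2 (Q(x, v) = x**2*v + 4 = v*x**2 + 4 = 4 + v*x**2)
y(S, l) = S*(8 + l) (y(S, l) = S*(3 + 5 + l) = S*(8 + l))
K(w, U) = 0 (K(w, U) = ((5*(8 + U))*(4 + 5*U**2))*0 = ((40 + 5*U)*(4 + 5*U**2))*0 = ((4 + 5*U**2)*(40 + 5*U))*0 = 0)
(-928 + K(-25, 17))*1275 = (-928 + 0)*1275 = -928*1275 = -1183200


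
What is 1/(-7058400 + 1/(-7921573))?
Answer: -7921573/55913630863201 ≈ -1.4168e-7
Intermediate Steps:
1/(-7058400 + 1/(-7921573)) = 1/(-7058400 - 1/7921573) = 1/(-55913630863201/7921573) = -7921573/55913630863201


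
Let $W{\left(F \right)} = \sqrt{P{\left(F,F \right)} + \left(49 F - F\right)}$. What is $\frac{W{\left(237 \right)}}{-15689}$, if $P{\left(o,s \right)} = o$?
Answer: $- \frac{7 \sqrt{237}}{15689} \approx -0.0068687$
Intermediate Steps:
$W{\left(F \right)} = 7 \sqrt{F}$ ($W{\left(F \right)} = \sqrt{F + \left(49 F - F\right)} = \sqrt{F + 48 F} = \sqrt{49 F} = 7 \sqrt{F}$)
$\frac{W{\left(237 \right)}}{-15689} = \frac{7 \sqrt{237}}{-15689} = 7 \sqrt{237} \left(- \frac{1}{15689}\right) = - \frac{7 \sqrt{237}}{15689}$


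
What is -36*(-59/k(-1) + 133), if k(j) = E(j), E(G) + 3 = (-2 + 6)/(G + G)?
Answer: -26064/5 ≈ -5212.8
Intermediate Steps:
E(G) = -3 + 2/G (E(G) = -3 + (-2 + 6)/(G + G) = -3 + 4/((2*G)) = -3 + 4*(1/(2*G)) = -3 + 2/G)
k(j) = -3 + 2/j
-36*(-59/k(-1) + 133) = -36*(-59/(-3 + 2/(-1)) + 133) = -36*(-59/(-3 + 2*(-1)) + 133) = -36*(-59/(-3 - 2) + 133) = -36*(-59/(-5) + 133) = -36*(-59*(-⅕) + 133) = -36*(59/5 + 133) = -36*724/5 = -26064/5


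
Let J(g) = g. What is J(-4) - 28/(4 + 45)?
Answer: -32/7 ≈ -4.5714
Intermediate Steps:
J(-4) - 28/(4 + 45) = -4 - 28/(4 + 45) = -4 - 28/49 = -4 - 28*1/49 = -4 - 4/7 = -32/7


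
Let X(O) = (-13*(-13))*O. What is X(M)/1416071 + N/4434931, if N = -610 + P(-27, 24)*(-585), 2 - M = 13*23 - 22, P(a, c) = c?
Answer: -226858858375/6280177176101 ≈ -0.036123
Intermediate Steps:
M = -275 (M = 2 - (13*23 - 22) = 2 - (299 - 22) = 2 - 1*277 = 2 - 277 = -275)
N = -14650 (N = -610 + 24*(-585) = -610 - 14040 = -14650)
X(O) = 169*O
X(M)/1416071 + N/4434931 = (169*(-275))/1416071 - 14650/4434931 = -46475*1/1416071 - 14650*1/4434931 = -46475/1416071 - 14650/4434931 = -226858858375/6280177176101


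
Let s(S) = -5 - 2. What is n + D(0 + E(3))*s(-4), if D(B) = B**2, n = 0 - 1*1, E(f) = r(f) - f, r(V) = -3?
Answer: -253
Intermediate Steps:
E(f) = -3 - f
n = -1 (n = 0 - 1 = -1)
s(S) = -7
n + D(0 + E(3))*s(-4) = -1 + (0 + (-3 - 1*3))**2*(-7) = -1 + (0 + (-3 - 3))**2*(-7) = -1 + (0 - 6)**2*(-7) = -1 + (-6)**2*(-7) = -1 + 36*(-7) = -1 - 252 = -253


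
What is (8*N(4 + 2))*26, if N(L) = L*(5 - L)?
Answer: -1248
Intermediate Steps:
(8*N(4 + 2))*26 = (8*((4 + 2)*(5 - (4 + 2))))*26 = (8*(6*(5 - 1*6)))*26 = (8*(6*(5 - 6)))*26 = (8*(6*(-1)))*26 = (8*(-6))*26 = -48*26 = -1248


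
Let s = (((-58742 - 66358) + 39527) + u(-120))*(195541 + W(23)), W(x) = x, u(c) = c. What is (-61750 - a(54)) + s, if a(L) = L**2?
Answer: -16758530518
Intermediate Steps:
s = -16758465852 (s = (((-58742 - 66358) + 39527) - 120)*(195541 + 23) = ((-125100 + 39527) - 120)*195564 = (-85573 - 120)*195564 = -85693*195564 = -16758465852)
(-61750 - a(54)) + s = (-61750 - 1*54**2) - 16758465852 = (-61750 - 1*2916) - 16758465852 = (-61750 - 2916) - 16758465852 = -64666 - 16758465852 = -16758530518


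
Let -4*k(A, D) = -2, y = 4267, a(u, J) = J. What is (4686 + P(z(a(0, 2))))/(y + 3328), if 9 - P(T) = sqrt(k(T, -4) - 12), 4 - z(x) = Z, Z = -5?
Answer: 939/1519 - I*sqrt(46)/15190 ≈ 0.61817 - 0.0004465*I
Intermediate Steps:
z(x) = 9 (z(x) = 4 - 1*(-5) = 4 + 5 = 9)
k(A, D) = 1/2 (k(A, D) = -1/4*(-2) = 1/2)
P(T) = 9 - I*sqrt(46)/2 (P(T) = 9 - sqrt(1/2 - 12) = 9 - sqrt(-23/2) = 9 - I*sqrt(46)/2)
(4686 + P(z(a(0, 2))))/(y + 3328) = (4686 + (9 - I*sqrt(46)/2))/(4267 + 3328) = (4695 - I*sqrt(46)/2)/7595 = (4695 - I*sqrt(46)/2)*(1/7595) = 939/1519 - I*sqrt(46)/15190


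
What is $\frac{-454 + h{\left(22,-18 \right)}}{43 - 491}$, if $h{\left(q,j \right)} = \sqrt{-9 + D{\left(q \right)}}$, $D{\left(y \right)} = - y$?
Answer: $\frac{227}{224} - \frac{i \sqrt{31}}{448} \approx 1.0134 - 0.012428 i$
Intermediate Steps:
$h{\left(q,j \right)} = \sqrt{-9 - q}$
$\frac{-454 + h{\left(22,-18 \right)}}{43 - 491} = \frac{-454 + \sqrt{-9 - 22}}{43 - 491} = \frac{-454 + \sqrt{-9 - 22}}{-448} = \left(-454 + \sqrt{-31}\right) \left(- \frac{1}{448}\right) = \left(-454 + i \sqrt{31}\right) \left(- \frac{1}{448}\right) = \frac{227}{224} - \frac{i \sqrt{31}}{448}$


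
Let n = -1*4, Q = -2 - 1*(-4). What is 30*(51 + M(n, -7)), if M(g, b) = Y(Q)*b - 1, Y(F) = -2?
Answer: 1920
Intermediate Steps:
Q = 2 (Q = -2 + 4 = 2)
n = -4
M(g, b) = -1 - 2*b (M(g, b) = -2*b - 1 = -1 - 2*b)
30*(51 + M(n, -7)) = 30*(51 + (-1 - 2*(-7))) = 30*(51 + (-1 + 14)) = 30*(51 + 13) = 30*64 = 1920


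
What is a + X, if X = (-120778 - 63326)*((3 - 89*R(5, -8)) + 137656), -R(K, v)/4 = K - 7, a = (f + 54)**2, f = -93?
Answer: -25212488967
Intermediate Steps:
a = 1521 (a = (-93 + 54)**2 = (-39)**2 = 1521)
R(K, v) = 28 - 4*K (R(K, v) = -4*(K - 7) = -4*(-7 + K) = 28 - 4*K)
X = -25212490488 (X = (-120778 - 63326)*((3 - 89*(28 - 4*5)) + 137656) = -184104*((3 - 89*(28 - 20)) + 137656) = -184104*((3 - 89*8) + 137656) = -184104*((3 - 712) + 137656) = -184104*(-709 + 137656) = -184104*136947 = -25212490488)
a + X = 1521 - 25212490488 = -25212488967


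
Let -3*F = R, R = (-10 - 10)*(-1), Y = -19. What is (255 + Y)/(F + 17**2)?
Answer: 708/847 ≈ 0.83589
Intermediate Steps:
R = 20 (R = -20*(-1) = 20)
F = -20/3 (F = -1/3*20 = -20/3 ≈ -6.6667)
(255 + Y)/(F + 17**2) = (255 - 19)/(-20/3 + 17**2) = 236/(-20/3 + 289) = 236/(847/3) = 236*(3/847) = 708/847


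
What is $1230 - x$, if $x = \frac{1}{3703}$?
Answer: $\frac{4554689}{3703} \approx 1230.0$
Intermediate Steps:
$x = \frac{1}{3703} \approx 0.00027005$
$1230 - x = 1230 - \frac{1}{3703} = \frac{4554689}{3703}$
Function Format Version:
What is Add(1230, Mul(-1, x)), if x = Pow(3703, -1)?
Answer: Rational(4554689, 3703) ≈ 1230.0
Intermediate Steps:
x = Rational(1, 3703) ≈ 0.00027005
Add(1230, Mul(-1, x)) = Add(1230, Mul(-1, Rational(1, 3703))) = Add(1230, Rational(-1, 3703)) = Rational(4554689, 3703)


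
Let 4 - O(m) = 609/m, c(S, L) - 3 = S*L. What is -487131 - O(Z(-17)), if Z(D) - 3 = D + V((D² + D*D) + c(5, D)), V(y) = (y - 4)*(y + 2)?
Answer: -119349048661/245002 ≈ -4.8714e+5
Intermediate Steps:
c(S, L) = 3 + L*S (c(S, L) = 3 + S*L = 3 + L*S)
V(y) = (-4 + y)*(2 + y)
Z(D) = -11 + (3 + 2*D² + 5*D)² - 9*D - 4*D² (Z(D) = 3 + (D + (-8 + ((D² + D*D) + (3 + D*5))² - 2*((D² + D*D) + (3 + D*5)))) = 3 + (D + (-8 + ((D² + D²) + (3 + 5*D))² - 2*((D² + D²) + (3 + 5*D)))) = 3 + (D + (-8 + (2*D² + (3 + 5*D))² - 2*(2*D² + (3 + 5*D)))) = 3 + (D + (-8 + (3 + 2*D² + 5*D)² - 2*(3 + 2*D² + 5*D))) = 3 + (D + (-8 + (3 + 2*D² + 5*D)² + (-6 - 10*D - 4*D²))) = 3 + (D + (-14 + (3 + 2*D² + 5*D)² - 10*D - 4*D²)) = 3 + (-14 + (3 + 2*D² + 5*D)² - 9*D - 4*D²) = -11 + (3 + 2*D² + 5*D)² - 9*D - 4*D²)
O(m) = 4 - 609/m
-487131 - O(Z(-17)) = -487131 - (4 - 609/(-2 + 4*(-17)⁴ + 20*(-17)³ + 21*(-17) + 33*(-17)²)) = -487131 - (4 - 609/(-2 + 4*83521 + 20*(-4913) - 357 + 33*289)) = -487131 - (4 - 609/(-2 + 334084 - 98260 - 357 + 9537)) = -487131 - (4 - 609/245002) = -487131 - 1*979399/245002 = -487131 - 979399/245002 = -119349048661/245002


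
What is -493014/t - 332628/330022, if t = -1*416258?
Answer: 6061600071/34343574419 ≈ 0.17650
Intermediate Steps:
t = -416258
-493014/t - 332628/330022 = -493014/(-416258) - 332628/330022 = -493014*(-1/416258) - 332628*1/330022 = 246507/208129 - 166314/165011 = 6061600071/34343574419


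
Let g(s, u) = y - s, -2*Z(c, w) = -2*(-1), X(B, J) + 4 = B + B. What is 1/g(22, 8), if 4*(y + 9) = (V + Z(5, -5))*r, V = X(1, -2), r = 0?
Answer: -1/31 ≈ -0.032258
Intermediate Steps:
X(B, J) = -4 + 2*B (X(B, J) = -4 + (B + B) = -4 + 2*B)
Z(c, w) = -1 (Z(c, w) = -(-1)*(-1) = -½*2 = -1)
V = -2 (V = -4 + 2*1 = -4 + 2 = -2)
y = -9 (y = -9 + ((-2 - 1)*0)/4 = -9 + (-3*0)/4 = -9 + (¼)*0 = -9 + 0 = -9)
g(s, u) = -9 - s
1/g(22, 8) = 1/(-9 - 1*22) = 1/(-9 - 22) = 1/(-31) = -1/31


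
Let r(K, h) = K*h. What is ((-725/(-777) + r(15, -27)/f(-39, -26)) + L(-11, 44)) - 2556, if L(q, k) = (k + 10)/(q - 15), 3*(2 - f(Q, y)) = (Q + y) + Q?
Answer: -570708163/222222 ≈ -2568.2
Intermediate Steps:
f(Q, y) = 2 - 2*Q/3 - y/3 (f(Q, y) = 2 - ((Q + y) + Q)/3 = 2 - (y + 2*Q)/3 = 2 + (-2*Q/3 - y/3) = 2 - 2*Q/3 - y/3)
L(q, k) = (10 + k)/(-15 + q)
((-725/(-777) + r(15, -27)/f(-39, -26)) + L(-11, 44)) - 2556 = ((-725/(-777) + (15*(-27))/(2 - ⅔*(-39) - ⅓*(-26))) + (10 + 44)/(-15 - 11)) - 2556 = ((-725*(-1/777) - 405/(2 + 26 + 26/3)) + 54/(-26)) - 2556 = ((725/777 - 405/110/3) - 1/26*54) - 2556 = ((725/777 - 405*3/110) - 27/13) - 2556 = ((725/777 - 243/22) - 27/13) - 2556 = (-172861/17094 - 27/13) - 2556 = -2708731/222222 - 2556 = -570708163/222222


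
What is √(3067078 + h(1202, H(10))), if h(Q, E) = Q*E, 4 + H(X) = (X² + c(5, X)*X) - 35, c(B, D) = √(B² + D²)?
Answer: 10*√(31404 + 601*√5) ≈ 1809.6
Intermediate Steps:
H(X) = -39 + X² + X*√(25 + X²) (H(X) = -4 + ((X² + √(5² + X²)*X) - 35) = -4 + ((X² + √(25 + X²)*X) - 35) = -4 + ((X² + X*√(25 + X²)) - 35) = -4 + (-35 + X² + X*√(25 + X²)) = -39 + X² + X*√(25 + X²))
h(Q, E) = E*Q
√(3067078 + h(1202, H(10))) = √(3067078 + (-39 + 10² + 10*√(25 + 10²))*1202) = √(3067078 + (-39 + 100 + 10*√(25 + 100))*1202) = √(3067078 + (-39 + 100 + 10*√125)*1202) = √(3067078 + (-39 + 100 + 10*(5*√5))*1202) = √(3067078 + (-39 + 100 + 50*√5)*1202) = √(3067078 + (61 + 50*√5)*1202) = √(3067078 + (73322 + 60100*√5)) = √(3140400 + 60100*√5)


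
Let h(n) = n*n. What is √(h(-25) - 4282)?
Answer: I*√3657 ≈ 60.473*I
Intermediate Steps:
h(n) = n²
√(h(-25) - 4282) = √((-25)² - 4282) = √(625 - 4282) = √(-3657) = I*√3657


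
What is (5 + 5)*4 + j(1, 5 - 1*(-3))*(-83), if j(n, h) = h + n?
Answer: -707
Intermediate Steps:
(5 + 5)*4 + j(1, 5 - 1*(-3))*(-83) = (5 + 5)*4 + ((5 - 1*(-3)) + 1)*(-83) = 10*4 + ((5 + 3) + 1)*(-83) = 40 + (8 + 1)*(-83) = 40 + 9*(-83) = 40 - 747 = -707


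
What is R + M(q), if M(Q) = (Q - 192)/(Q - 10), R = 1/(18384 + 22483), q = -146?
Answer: 531277/245202 ≈ 2.1667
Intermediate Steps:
R = 1/40867 ≈ 2.4470e-5
M(Q) = (-192 + Q)/(-10 + Q)
R + M(q) = 1/40867 + (-192 - 146)/(-10 - 146) = 1/40867 - 338/(-156) = 1/40867 - 1/156*(-338) = 1/40867 + 13/6 = 531277/245202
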